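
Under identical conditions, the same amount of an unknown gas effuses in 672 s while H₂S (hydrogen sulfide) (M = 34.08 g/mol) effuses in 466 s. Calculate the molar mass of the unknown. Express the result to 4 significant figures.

70.87 g/mol

Since effusion rate ∝ 1/√M, t_X/t_H₂S = √(M_X/M_H₂S).
672/466 = 1.442 = √(M_X/34.08)
M_X = 34.08 × 1.442² = 34.08 × 2.080 = 70.87 g/mol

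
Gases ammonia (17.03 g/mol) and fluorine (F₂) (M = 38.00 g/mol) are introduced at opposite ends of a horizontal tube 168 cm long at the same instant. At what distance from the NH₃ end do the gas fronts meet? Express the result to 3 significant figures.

101 cm

Graham's law gives d_NH₃/d_F₂ = rate_NH₃/rate_F₂ = √(M_F₂/M_NH₃) = √(38.00/17.03) = 1.494.
With d_NH₃ + d_F₂ = 168 cm, d_F₂ = 168/(1 + 1.494) = 67.37 cm.
d_NH₃ = 168 − 67.37 = 101 cm.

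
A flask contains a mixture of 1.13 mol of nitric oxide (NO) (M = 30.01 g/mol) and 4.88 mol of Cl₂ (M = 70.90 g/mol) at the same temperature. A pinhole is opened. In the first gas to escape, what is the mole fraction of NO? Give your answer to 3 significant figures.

Rate_i ∝ x_i/√M_i (Graham's law weighted by mole fraction), so the effusate composition follows n_i/√M_i.
Mole fraction of NO in the effusate = (n_NO/√M_NO) / (n_NO/√M_NO + n_Cl₂/√M_Cl₂)
= (1.13/√30.01) / (1.13/√30.01 + 4.88/√70.90) = 0.2063/(0.2063 + 0.5796) = 0.262.

0.262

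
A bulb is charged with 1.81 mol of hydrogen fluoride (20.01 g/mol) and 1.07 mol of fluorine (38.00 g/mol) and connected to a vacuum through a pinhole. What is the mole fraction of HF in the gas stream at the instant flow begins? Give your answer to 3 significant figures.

0.700

Each component's effusion rate ∝ (its partial pressure)·(1/√M) ∝ n_i/√M_i.
So x_HF in the escaping gas = (n_HF/√M_HF) / Σ(n_i/√M_i)
= (1.81/√20.01) / (1.81/√20.01 + 1.07/√38.00) = 0.4046/(0.4046 + 0.1736) = 0.700.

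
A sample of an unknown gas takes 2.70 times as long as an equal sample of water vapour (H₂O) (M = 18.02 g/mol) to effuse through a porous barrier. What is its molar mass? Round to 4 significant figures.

Since effusion rate ∝ 1/√M, t_X/t_H₂O = √(M_X/M_H₂O).
2.70 = √(M_X/18.02)
M_X = 18.02 × 2.70² = 18.02 × 7.290 = 131.4 g/mol

131.4 g/mol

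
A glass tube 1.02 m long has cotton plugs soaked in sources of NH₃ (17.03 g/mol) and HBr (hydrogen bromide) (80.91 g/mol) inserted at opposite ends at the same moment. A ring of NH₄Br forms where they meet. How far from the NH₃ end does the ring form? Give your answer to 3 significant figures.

0.699 m

Graham's law gives d_NH₃/d_HBr = rate_NH₃/rate_HBr = √(M_HBr/M_NH₃) = √(80.91/17.03) = 2.180.
With d_NH₃ + d_HBr = 1.02 m, d_HBr = 1.02/(1 + 2.180) = 0.3208 m.
d_NH₃ = 1.02 − 0.3208 = 0.699 m.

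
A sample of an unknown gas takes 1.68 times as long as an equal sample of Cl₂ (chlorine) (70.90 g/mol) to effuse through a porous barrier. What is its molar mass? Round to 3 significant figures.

Using Graham's law: t_X/t_Cl₂ = √(M_X/M_Cl₂).
1.68 = √(M_X/70.90)
M_X = 70.90 × 1.68² = 70.90 × 2.822 = 200 g/mol

200 g/mol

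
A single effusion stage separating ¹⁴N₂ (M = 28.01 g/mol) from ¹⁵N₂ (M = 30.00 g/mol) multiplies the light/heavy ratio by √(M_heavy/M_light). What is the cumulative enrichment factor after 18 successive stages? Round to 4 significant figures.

After 18 stages the ratio has grown by (√(30.00/28.01))^18 = (30.00/28.01)^(18/2).
= 1.07105^9 = 1.855.

1.855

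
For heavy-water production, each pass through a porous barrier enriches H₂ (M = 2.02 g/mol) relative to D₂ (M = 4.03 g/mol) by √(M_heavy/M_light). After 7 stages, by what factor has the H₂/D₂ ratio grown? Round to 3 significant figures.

11.2

After 7 stages the ratio has grown by (√(4.03/2.02))^7 = (4.03/2.02)^(7/2).
= 1.99505^(7/2) = 11.2.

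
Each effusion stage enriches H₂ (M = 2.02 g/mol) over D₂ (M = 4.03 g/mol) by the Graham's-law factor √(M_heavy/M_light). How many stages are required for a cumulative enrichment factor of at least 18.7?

9

Per stage α = (4.03/2.02)^(1/2) = 1.99505^0.5, giving ln α = 0.3453.
Need α^N ≥ 18.7 ⇒ N ≥ ln(18.7) / ln α = 2.929 / 0.3453 = 8.48.
Minimum whole number of stages: N = 9.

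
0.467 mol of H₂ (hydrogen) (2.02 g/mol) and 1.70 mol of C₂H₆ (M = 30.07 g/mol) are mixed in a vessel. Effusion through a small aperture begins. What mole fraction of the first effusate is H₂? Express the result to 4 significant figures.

0.5145

The effusion rate of species i is ∝ p_i/√M_i ∝ n_i/√M_i.
Mole fraction of H₂ in the effusate = (n_H₂/√M_H₂) / (n_H₂/√M_H₂ + n_C₂H₆/√M_C₂H₆)
= (0.467/√2.02) / (0.467/√2.02 + 1.70/√30.07) = 0.3286/(0.3286 + 0.3100) = 0.5145.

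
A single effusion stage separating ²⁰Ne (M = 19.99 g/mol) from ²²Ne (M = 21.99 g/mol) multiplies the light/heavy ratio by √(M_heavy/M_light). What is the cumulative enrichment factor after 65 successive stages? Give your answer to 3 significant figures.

22.2

The single-stage factor is √(M_heavy/M_light), so 65 stages give [√(21.99/19.99)]^65 = (21.99/19.99)^(65/2).
= 1.10005^(65/2) = 22.2.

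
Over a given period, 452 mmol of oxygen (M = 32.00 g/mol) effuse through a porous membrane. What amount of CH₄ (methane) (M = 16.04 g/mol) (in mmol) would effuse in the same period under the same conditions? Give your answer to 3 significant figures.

638 mmol

Using Graham's law: rate_CH₄/rate_O₂ = √(M_O₂/M_CH₄) = √(32.00/16.04) = √1.995 = 1.412.
So the amount for CH₄ is 452 × 1.412 = 638 mmol.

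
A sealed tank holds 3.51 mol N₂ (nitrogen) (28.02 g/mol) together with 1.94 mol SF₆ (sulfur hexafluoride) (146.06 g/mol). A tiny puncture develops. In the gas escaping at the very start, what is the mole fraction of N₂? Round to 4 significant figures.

0.8051

Rate_i ∝ x_i/√M_i (Graham's law weighted by mole fraction), so the effusate composition follows n_i/√M_i.
Mole fraction of N₂ in the effusate = (n_N₂/√M_N₂) / (n_N₂/√M_N₂ + n_SF₆/√M_SF₆)
= (3.51/√28.02) / (3.51/√28.02 + 1.94/√146.06) = 0.6631/(0.6631 + 0.1605) = 0.8051.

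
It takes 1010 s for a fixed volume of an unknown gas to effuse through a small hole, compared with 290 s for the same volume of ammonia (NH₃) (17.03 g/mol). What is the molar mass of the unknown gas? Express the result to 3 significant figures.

Graham's law gives t_X/t_NH₃ = √(M_X/M_NH₃).
1010/290 = 3.483 = √(M_X/17.03)
M_X = 17.03 × 3.483² = 17.03 × 12.13 = 207 g/mol

207 g/mol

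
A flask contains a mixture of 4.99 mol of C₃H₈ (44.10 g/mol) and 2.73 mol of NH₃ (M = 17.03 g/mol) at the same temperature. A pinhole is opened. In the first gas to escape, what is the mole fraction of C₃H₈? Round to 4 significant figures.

0.5318

Each component's effusion rate ∝ (its partial pressure)·(1/√M) ∝ n_i/√M_i.
Mole fraction of C₃H₈ in the effusate = (n_C₃H₈/√M_C₃H₈) / (n_C₃H₈/√M_C₃H₈ + n_NH₃/√M_NH₃)
= (4.99/√44.10) / (4.99/√44.10 + 2.73/√17.03) = 0.7514/(0.7514 + 0.6615) = 0.5318.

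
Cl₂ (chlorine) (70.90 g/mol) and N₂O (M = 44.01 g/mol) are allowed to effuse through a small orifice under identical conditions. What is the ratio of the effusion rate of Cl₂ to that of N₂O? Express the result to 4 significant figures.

0.7879

Since effusion rate ∝ 1/√M, rate_Cl₂/rate_N₂O = √(M_N₂O/M_Cl₂) = √(44.01/70.90) = √0.6207 = 0.7879.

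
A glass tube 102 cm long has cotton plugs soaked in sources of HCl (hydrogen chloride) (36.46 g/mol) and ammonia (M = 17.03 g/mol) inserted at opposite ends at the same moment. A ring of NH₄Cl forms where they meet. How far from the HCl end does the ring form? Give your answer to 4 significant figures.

41.41 cm

In equal time, each gas travels a distance ∝ its rate ∝ 1/√M, so d_HCl/d_NH₃ = √(M_NH₃/M_HCl) = √(17.03/36.46) = 0.6834.
With d_HCl + d_NH₃ = 102 cm, d_NH₃ = 102/(1 + 0.6834) = 60.59 cm.
d_HCl = 102 − 60.59 = 41.41 cm.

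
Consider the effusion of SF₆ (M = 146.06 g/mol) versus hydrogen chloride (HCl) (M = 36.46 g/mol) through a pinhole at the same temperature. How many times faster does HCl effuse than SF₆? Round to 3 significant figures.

By Graham's law, rate_HCl/rate_SF₆ = √(M_SF₆/M_HCl) = √(146.06/36.46) = √4.006 = 2.00.

2.00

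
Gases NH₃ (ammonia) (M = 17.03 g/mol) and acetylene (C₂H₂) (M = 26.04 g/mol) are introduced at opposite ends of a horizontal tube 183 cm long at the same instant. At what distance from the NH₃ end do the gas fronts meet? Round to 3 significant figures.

101 cm

The fronts meet when d_NH₃ + d_C₂H₂ = L with d_NH₃/d_C₂H₂ = √(M_C₂H₂/M_NH₃) (Graham's law). Here √(M_C₂H₂/M_NH₃) = √(26.04/17.03) = 1.237.
With d_NH₃ + d_C₂H₂ = 183 cm, d_C₂H₂ = 183/(1 + 1.237) = 81.82 cm.
d_NH₃ = 183 − 81.82 = 101 cm.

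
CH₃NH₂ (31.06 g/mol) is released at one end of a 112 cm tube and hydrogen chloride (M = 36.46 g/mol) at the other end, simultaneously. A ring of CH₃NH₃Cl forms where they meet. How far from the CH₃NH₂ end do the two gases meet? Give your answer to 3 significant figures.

In equal time, each gas travels a distance ∝ its rate ∝ 1/√M, so d_CH₃NH₂/d_HCl = √(M_HCl/M_CH₃NH₂) = √(36.46/31.06) = 1.083.
With d_CH₃NH₂ + d_HCl = 112 cm, d_HCl = 112/(1 + 1.083) = 53.76 cm.
d_CH₃NH₂ = 112 − 53.76 = 58.2 cm.

58.2 cm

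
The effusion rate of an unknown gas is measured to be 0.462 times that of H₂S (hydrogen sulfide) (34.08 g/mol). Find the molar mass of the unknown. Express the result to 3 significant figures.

160 g/mol

Graham's law gives rate_X/rate_H₂S = √(M_H₂S/M_X).
0.462 = √(34.08/M_X)
M_X = 34.08 / 0.462² = 34.08 / 0.2134 = 160 g/mol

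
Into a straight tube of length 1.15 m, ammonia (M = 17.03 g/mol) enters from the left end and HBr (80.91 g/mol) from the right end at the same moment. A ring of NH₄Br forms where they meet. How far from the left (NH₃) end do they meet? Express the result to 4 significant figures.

0.7883 m

Distances travelled in equal time are proportional to diffusion rates, so d_NH₃/d_HBr = √(M_HBr/M_NH₃) = √(80.91/17.03) = 2.180.
With d_NH₃ + d_HBr = 1.15 m, d_HBr = 1.15/(1 + 2.180) = 0.3617 m.
d_NH₃ = 1.15 − 0.3617 = 0.7883 m.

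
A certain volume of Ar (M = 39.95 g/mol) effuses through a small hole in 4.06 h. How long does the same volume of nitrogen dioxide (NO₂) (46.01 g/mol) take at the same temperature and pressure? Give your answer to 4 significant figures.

By Graham's law, t_NO₂/t_Ar = √(M_NO₂/M_Ar) = √(46.01/39.95) = √1.152 = 1.073.
So the time for NO₂ is 4.06 × 1.073 = 4.357 h.

4.357 h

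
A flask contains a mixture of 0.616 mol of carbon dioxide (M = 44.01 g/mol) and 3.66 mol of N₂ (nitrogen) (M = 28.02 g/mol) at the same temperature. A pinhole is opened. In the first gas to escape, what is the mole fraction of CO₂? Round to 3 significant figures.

Rate_i ∝ x_i/√M_i (Graham's law weighted by mole fraction), so the effusate composition follows n_i/√M_i.
x_CO₂(eff) = (n_CO₂/√M_CO₂) / (n_CO₂/√M_CO₂ + n_N₂/√M_N₂)
= (0.616/√44.01) / (0.616/√44.01 + 3.66/√28.02) = 0.09285/(0.09285 + 0.6914) = 0.118.

0.118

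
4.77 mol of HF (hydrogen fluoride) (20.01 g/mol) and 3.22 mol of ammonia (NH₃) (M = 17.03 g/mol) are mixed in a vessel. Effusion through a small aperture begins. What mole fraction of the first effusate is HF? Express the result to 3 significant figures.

Effusion rate of each component ∝ n_i/√M_i (partial pressure × 1/√M).
So x_HF in the escaping gas = (n_HF/√M_HF) / Σ(n_i/√M_i)
= (4.77/√20.01) / (4.77/√20.01 + 3.22/√17.03) = 1.066/(1.066 + 0.7803) = 0.577.

0.577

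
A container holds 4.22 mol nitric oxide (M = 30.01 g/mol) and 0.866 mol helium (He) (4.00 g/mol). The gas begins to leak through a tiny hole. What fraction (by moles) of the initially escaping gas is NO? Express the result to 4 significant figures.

0.6402

Effusion rate of each component ∝ n_i/√M_i (partial pressure × 1/√M).
So x_NO in the escaping gas = (n_NO/√M_NO) / Σ(n_i/√M_i)
= (4.22/√30.01) / (4.22/√30.01 + 0.866/√4.00) = 0.7703/(0.7703 + 0.4330) = 0.6402.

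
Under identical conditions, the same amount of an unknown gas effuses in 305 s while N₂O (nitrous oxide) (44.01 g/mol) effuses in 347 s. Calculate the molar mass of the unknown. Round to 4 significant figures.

From Graham's law, t_X/t_N₂O = √(M_X/M_N₂O).
305/347 = 0.8790 = √(M_X/44.01)
M_X = 44.01 × 0.8790² = 44.01 × 0.7726 = 34.00 g/mol

34.00 g/mol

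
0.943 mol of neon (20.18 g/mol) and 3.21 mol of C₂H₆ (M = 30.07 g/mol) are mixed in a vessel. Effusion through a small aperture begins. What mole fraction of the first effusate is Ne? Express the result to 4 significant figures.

Effusion rate of each component ∝ n_i/√M_i (partial pressure × 1/√M).
So x_Ne in the escaping gas = (n_Ne/√M_Ne) / Σ(n_i/√M_i)
= (0.943/√20.18) / (0.943/√20.18 + 3.21/√30.07) = 0.2099/(0.2099 + 0.5854) = 0.2639.

0.2639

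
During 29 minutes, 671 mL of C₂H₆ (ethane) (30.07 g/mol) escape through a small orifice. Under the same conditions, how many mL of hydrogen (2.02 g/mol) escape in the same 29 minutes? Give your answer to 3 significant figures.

2590 mL

Using Graham's law: rate_H₂/rate_C₂H₆ = √(M_C₂H₆/M_H₂) = √(30.07/2.02) = √14.89 = 3.858.
So the volume for H₂ is 671 × 3.858 = 2590 mL.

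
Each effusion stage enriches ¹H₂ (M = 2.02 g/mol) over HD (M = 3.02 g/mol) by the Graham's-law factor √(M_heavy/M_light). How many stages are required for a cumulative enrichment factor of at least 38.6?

Single-stage factor α = √(3.02/2.02), so ln α = ½ ln(1.49505) = 0.2011.
Need α^N ≥ 38.6 ⇒ N ≥ ln(38.6) / ln α = 3.653 / 0.2011 = 18.17.
Rounding up, N = 19 stages.

19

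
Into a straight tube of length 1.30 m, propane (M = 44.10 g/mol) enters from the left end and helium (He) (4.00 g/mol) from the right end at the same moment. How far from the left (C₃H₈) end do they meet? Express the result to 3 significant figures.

In equal time, each gas travels a distance ∝ its rate ∝ 1/√M, so d_C₃H₈/d_He = √(M_He/M_C₃H₈) = √(4.00/44.10) = 0.3012.
With d_C₃H₈ + d_He = 1.30 m, d_He = 1.30/(1 + 0.3012) = 0.9991 m.
d_C₃H₈ = 1.30 − 0.9991 = 0.301 m.

0.301 m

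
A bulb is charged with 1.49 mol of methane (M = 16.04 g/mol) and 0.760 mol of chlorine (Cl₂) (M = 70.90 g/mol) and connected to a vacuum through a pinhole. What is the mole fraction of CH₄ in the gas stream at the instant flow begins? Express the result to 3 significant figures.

0.805

Rate_i ∝ x_i/√M_i (Graham's law weighted by mole fraction), so the effusate composition follows n_i/√M_i.
x_CH₄(eff) = (n_CH₄/√M_CH₄) / (n_CH₄/√M_CH₄ + n_Cl₂/√M_Cl₂)
= (1.49/√16.04) / (1.49/√16.04 + 0.760/√70.90) = 0.3720/(0.3720 + 0.09026) = 0.805.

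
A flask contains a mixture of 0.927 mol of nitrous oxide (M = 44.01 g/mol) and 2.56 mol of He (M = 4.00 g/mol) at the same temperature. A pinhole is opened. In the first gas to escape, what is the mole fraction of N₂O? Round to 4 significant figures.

Each component's effusion rate ∝ (its partial pressure)·(1/√M) ∝ n_i/√M_i.
So x_N₂O in the escaping gas = (n_N₂O/√M_N₂O) / Σ(n_i/√M_i)
= (0.927/√44.01) / (0.927/√44.01 + 2.56/√4.00) = 0.1397/(0.1397 + 1.280) = 0.09842.

0.09842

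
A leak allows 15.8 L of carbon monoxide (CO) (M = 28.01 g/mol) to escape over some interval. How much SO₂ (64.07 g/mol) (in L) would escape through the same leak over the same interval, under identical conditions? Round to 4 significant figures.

10.45 L

Graham's law gives rate_SO₂/rate_CO = √(M_CO/M_SO₂) = √(28.01/64.07) = √0.4372 = 0.6612.
So the volume for SO₂ is 15.8 × 0.6612 = 10.45 L.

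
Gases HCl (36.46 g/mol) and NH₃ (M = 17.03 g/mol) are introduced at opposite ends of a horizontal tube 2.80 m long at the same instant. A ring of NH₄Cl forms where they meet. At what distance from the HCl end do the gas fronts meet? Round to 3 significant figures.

Graham's law gives d_HCl/d_NH₃ = rate_HCl/rate_NH₃ = √(M_NH₃/M_HCl) = √(17.03/36.46) = 0.6834.
With d_HCl + d_NH₃ = 2.80 m, d_NH₃ = 2.80/(1 + 0.6834) = 1.663 m.
d_HCl = 2.80 − 1.663 = 1.14 m.

1.14 m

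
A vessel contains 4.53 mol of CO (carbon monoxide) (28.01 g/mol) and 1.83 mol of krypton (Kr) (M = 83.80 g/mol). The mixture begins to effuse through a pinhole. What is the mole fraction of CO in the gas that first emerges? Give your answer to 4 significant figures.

0.8107

The effusion rate of species i is ∝ p_i/√M_i ∝ n_i/√M_i.
x_CO(eff) = (n_CO/√M_CO) / (n_CO/√M_CO + n_Kr/√M_Kr)
= (4.53/√28.01) / (4.53/√28.01 + 1.83/√83.80) = 0.8559/(0.8559 + 0.1999) = 0.8107.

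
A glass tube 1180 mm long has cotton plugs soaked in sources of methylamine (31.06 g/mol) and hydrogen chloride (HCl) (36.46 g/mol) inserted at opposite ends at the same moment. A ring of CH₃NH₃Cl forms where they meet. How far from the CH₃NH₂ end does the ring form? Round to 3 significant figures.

The fronts meet when d_CH₃NH₂ + d_HCl = L with d_CH₃NH₂/d_HCl = √(M_HCl/M_CH₃NH₂) (Graham's law). Here √(M_HCl/M_CH₃NH₂) = √(36.46/31.06) = 1.083.
With d_CH₃NH₂ + d_HCl = 1180 mm, d_HCl = 1180/(1 + 1.083) = 566.4 mm.
d_CH₃NH₂ = 1180 − 566.4 = 614 mm.

614 mm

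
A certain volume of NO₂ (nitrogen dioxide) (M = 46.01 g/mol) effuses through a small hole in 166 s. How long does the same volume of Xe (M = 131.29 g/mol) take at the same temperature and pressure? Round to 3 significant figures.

From Graham's law, t_Xe/t_NO₂ = √(M_Xe/M_NO₂) = √(131.29/46.01) = √2.854 = 1.689.
So the time for Xe is 166 × 1.689 = 280 s.

280 s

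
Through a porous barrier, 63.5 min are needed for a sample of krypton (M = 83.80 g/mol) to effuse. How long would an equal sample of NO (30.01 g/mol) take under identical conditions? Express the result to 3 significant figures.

38.0 min

Using Graham's law: t_NO/t_Kr = √(M_NO/M_Kr) = √(30.01/83.80) = √0.3581 = 0.5984.
So the time for NO is 63.5 × 0.5984 = 38.0 min.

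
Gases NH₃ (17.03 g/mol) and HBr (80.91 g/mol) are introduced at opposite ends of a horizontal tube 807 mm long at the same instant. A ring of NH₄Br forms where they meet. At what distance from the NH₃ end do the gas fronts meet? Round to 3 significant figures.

553 mm

The fronts meet when d_NH₃ + d_HBr = L with d_NH₃/d_HBr = √(M_HBr/M_NH₃) (Graham's law). Here √(M_HBr/M_NH₃) = √(80.91/17.03) = 2.180.
With d_NH₃ + d_HBr = 807 mm, d_HBr = 807/(1 + 2.180) = 253.8 mm.
d_NH₃ = 807 − 253.8 = 553 mm.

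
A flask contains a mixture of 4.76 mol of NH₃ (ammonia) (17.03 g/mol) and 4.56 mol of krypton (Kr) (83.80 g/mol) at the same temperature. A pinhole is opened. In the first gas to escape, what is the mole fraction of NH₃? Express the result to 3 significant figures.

Rate_i ∝ x_i/√M_i (Graham's law weighted by mole fraction), so the effusate composition follows n_i/√M_i.
Mole fraction of NH₃ in the effusate = (n_NH₃/√M_NH₃) / (n_NH₃/√M_NH₃ + n_Kr/√M_Kr)
= (4.76/√17.03) / (4.76/√17.03 + 4.56/√83.80) = 1.153/(1.153 + 0.4981) = 0.698.

0.698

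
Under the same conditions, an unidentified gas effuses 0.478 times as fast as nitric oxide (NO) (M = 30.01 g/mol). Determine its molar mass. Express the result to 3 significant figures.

By Graham's law, rate_X/rate_NO = √(M_NO/M_X).
0.478 = √(30.01/M_X)
M_X = 30.01 / 0.478² = 30.01 / 0.2285 = 131 g/mol

131 g/mol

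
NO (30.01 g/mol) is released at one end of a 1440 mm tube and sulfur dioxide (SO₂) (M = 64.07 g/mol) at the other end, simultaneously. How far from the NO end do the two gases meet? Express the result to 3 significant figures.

In equal time, each gas travels a distance ∝ its rate ∝ 1/√M, so d_NO/d_SO₂ = √(M_SO₂/M_NO) = √(64.07/30.01) = 1.461.
With d_NO + d_SO₂ = 1440 mm, d_SO₂ = 1440/(1 + 1.461) = 585.1 mm.
d_NO = 1440 − 585.1 = 855 mm.

855 mm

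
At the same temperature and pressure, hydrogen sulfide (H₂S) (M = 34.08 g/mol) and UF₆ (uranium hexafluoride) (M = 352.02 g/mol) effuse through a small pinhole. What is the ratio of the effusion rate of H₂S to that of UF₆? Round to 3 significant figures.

3.21

From Graham's law, rate_H₂S/rate_UF₆ = √(M_UF₆/M_H₂S) = √(352.02/34.08) = √10.33 = 3.21.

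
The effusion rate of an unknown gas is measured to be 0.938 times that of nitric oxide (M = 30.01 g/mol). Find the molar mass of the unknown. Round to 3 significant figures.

34.1 g/mol

By Graham's law, rate_X/rate_NO = √(M_NO/M_X).
0.938 = √(30.01/M_X)
M_X = 30.01 / 0.938² = 30.01 / 0.8798 = 34.1 g/mol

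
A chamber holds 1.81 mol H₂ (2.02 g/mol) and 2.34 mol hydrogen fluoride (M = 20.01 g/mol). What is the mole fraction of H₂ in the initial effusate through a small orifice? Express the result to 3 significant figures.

Rate_i ∝ x_i/√M_i (Graham's law weighted by mole fraction), so the effusate composition follows n_i/√M_i.
x_H₂(eff) = (n_H₂/√M_H₂) / (n_H₂/√M_H₂ + n_HF/√M_HF)
= (1.81/√2.02) / (1.81/√2.02 + 2.34/√20.01) = 1.274/(1.274 + 0.5231) = 0.709.

0.709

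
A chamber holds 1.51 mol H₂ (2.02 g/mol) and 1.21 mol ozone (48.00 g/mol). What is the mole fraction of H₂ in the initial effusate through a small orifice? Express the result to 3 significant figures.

0.859

Each component's effusion rate ∝ (its partial pressure)·(1/√M) ∝ n_i/√M_i.
Mole fraction of H₂ in the effusate = (n_H₂/√M_H₂) / (n_H₂/√M_H₂ + n_O₃/√M_O₃)
= (1.51/√2.02) / (1.51/√2.02 + 1.21/√48.00) = 1.062/(1.062 + 0.1746) = 0.859.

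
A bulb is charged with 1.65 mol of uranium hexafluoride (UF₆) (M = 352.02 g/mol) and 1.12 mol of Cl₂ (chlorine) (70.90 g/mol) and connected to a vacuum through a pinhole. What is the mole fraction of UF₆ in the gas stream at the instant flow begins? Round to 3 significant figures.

Each component's effusion rate ∝ (its partial pressure)·(1/√M) ∝ n_i/√M_i.
x_UF₆(eff) = (n_UF₆/√M_UF₆) / (n_UF₆/√M_UF₆ + n_Cl₂/√M_Cl₂)
= (1.65/√352.02) / (1.65/√352.02 + 1.12/√70.90) = 0.08794/(0.08794 + 0.1330) = 0.398.

0.398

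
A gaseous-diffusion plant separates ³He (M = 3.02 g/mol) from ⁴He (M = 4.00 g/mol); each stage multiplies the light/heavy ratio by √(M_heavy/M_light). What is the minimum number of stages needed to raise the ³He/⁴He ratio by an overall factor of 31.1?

Single-stage factor α = √(4.00/3.02), so ln α = ½ ln(1.32450) = 0.1405.
Need α^N ≥ 31.1 ⇒ N ≥ ln(31.1) / ln α = 3.437 / 0.1405 = 24.46.
Minimum whole number of stages: N = 25.

25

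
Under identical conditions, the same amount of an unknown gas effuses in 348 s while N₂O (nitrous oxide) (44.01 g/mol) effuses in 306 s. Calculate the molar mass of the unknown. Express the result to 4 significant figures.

56.92 g/mol

Using Graham's law: t_X/t_N₂O = √(M_X/M_N₂O).
348/306 = 1.137 = √(M_X/44.01)
M_X = 44.01 × 1.137² = 44.01 × 1.293 = 56.92 g/mol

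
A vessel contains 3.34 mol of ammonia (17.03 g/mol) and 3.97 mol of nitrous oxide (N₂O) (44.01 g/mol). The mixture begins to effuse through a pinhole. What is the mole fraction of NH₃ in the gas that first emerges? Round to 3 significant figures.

Each component's effusion rate ∝ (its partial pressure)·(1/√M) ∝ n_i/√M_i.
So x_NH₃ in the escaping gas = (n_NH₃/√M_NH₃) / Σ(n_i/√M_i)
= (3.34/√17.03) / (3.34/√17.03 + 3.97/√44.01) = 0.8094/(0.8094 + 0.5984) = 0.575.

0.575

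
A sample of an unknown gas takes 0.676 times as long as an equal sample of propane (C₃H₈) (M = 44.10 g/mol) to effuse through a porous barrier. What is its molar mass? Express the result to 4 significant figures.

Since effusion rate ∝ 1/√M, t_X/t_C₃H₈ = √(M_X/M_C₃H₈).
0.676 = √(M_X/44.10)
M_X = 44.10 × 0.676² = 44.10 × 0.4570 = 20.15 g/mol

20.15 g/mol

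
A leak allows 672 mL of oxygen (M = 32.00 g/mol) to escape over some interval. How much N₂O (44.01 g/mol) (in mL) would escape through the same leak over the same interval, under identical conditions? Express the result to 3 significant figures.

573 mL

Since effusion rate ∝ 1/√M, rate_N₂O/rate_O₂ = √(M_O₂/M_N₂O) = √(32.00/44.01) = √0.7271 = 0.8527.
So the volume for N₂O is 672 × 0.8527 = 573 mL.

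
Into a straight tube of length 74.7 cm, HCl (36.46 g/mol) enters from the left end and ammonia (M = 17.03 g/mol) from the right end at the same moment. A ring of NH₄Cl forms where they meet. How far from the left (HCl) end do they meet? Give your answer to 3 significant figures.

Graham's law gives d_HCl/d_NH₃ = rate_HCl/rate_NH₃ = √(M_NH₃/M_HCl) = √(17.03/36.46) = 0.6834.
With d_HCl + d_NH₃ = 74.7 cm, d_NH₃ = 74.7/(1 + 0.6834) = 44.37 cm.
d_HCl = 74.7 − 44.37 = 30.3 cm.

30.3 cm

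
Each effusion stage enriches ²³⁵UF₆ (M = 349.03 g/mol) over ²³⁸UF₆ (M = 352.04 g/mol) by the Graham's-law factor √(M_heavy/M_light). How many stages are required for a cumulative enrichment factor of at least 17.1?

662

Single-stage factor α = √(352.04/349.03), so ln α = ½ ln(1.00862) = 0.004293.
Need α^N ≥ 17.1 ⇒ N ≥ ln(17.1) / ln α = 2.839 / 0.004293 = 661.26.
So at least 662 stages are needed.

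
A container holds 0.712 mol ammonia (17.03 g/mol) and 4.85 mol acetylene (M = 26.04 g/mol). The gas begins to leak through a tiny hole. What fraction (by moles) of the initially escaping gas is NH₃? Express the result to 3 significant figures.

0.154

Each component's effusion rate ∝ (its partial pressure)·(1/√M) ∝ n_i/√M_i.
Mole fraction of NH₃ in the effusate = (n_NH₃/√M_NH₃) / (n_NH₃/√M_NH₃ + n_C₂H₂/√M_C₂H₂)
= (0.712/√17.03) / (0.712/√17.03 + 4.85/√26.04) = 0.1725/(0.1725 + 0.9504) = 0.154.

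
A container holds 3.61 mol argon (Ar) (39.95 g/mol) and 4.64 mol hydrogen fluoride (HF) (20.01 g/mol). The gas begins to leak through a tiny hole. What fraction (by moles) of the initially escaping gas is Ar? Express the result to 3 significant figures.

0.355

Rate_i ∝ x_i/√M_i (Graham's law weighted by mole fraction), so the effusate composition follows n_i/√M_i.
Mole fraction of Ar in the effusate = (n_Ar/√M_Ar) / (n_Ar/√M_Ar + n_HF/√M_HF)
= (3.61/√39.95) / (3.61/√39.95 + 4.64/√20.01) = 0.5711/(0.5711 + 1.037) = 0.355.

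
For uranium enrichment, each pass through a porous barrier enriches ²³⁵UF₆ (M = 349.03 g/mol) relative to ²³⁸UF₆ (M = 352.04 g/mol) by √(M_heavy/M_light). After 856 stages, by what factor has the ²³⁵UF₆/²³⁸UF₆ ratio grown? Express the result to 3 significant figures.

39.5

Each stage multiplies the ratio by α = √(352.04/349.03), so after 856 stages the overall factor is α^856 = (352.04/349.03)^(856/2).
= 1.00862^428 = 39.5.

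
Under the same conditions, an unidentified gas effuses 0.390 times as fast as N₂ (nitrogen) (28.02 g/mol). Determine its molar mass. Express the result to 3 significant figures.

Graham's law gives rate_X/rate_N₂ = √(M_N₂/M_X).
0.390 = √(28.02/M_X)
M_X = 28.02 / 0.390² = 28.02 / 0.1521 = 184 g/mol

184 g/mol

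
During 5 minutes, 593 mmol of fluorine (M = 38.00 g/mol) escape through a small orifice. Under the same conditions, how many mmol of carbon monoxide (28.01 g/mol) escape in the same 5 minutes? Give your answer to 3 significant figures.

By Graham's law, rate_CO/rate_F₂ = √(M_F₂/M_CO) = √(38.00/28.01) = √1.357 = 1.165.
So the amount for CO is 593 × 1.165 = 691 mmol.

691 mmol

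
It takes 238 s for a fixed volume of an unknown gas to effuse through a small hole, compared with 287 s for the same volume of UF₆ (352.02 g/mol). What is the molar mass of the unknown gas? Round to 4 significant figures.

Using Graham's law: t_X/t_UF₆ = √(M_X/M_UF₆).
238/287 = 0.8293 = √(M_X/352.02)
M_X = 352.02 × 0.8293² = 352.02 × 0.6877 = 242.1 g/mol

242.1 g/mol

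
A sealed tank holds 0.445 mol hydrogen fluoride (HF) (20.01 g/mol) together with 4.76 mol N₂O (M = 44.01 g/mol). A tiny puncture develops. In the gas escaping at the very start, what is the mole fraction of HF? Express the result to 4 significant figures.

Effusion rate of each component ∝ n_i/√M_i (partial pressure × 1/√M).
So x_HF in the escaping gas = (n_HF/√M_HF) / Σ(n_i/√M_i)
= (0.445/√20.01) / (0.445/√20.01 + 4.76/√44.01) = 0.09948/(0.09948 + 0.7175) = 0.1218.

0.1218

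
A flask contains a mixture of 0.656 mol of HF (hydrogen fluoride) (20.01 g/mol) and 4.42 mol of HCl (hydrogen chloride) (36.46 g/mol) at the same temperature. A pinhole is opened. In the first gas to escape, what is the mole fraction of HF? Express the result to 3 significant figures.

The effusion rate of species i is ∝ p_i/√M_i ∝ n_i/√M_i.
x_HF(eff) = (n_HF/√M_HF) / (n_HF/√M_HF + n_HCl/√M_HCl)
= (0.656/√20.01) / (0.656/√20.01 + 4.42/√36.46) = 0.1466/(0.1466 + 0.7320) = 0.167.

0.167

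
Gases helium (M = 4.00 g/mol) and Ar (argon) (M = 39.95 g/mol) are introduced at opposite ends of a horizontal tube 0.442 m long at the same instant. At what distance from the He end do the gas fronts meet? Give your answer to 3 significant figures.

0.336 m

The fronts meet when d_He + d_Ar = L with d_He/d_Ar = √(M_Ar/M_He) (Graham's law). Here √(M_Ar/M_He) = √(39.95/4.00) = 3.160.
With d_He + d_Ar = 0.442 m, d_Ar = 0.442/(1 + 3.160) = 0.1062 m.
d_He = 0.442 − 0.1062 = 0.336 m.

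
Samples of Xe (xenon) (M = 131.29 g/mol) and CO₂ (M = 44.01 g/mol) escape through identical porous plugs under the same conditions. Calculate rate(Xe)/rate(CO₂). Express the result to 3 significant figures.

0.579

Using Graham's law: rate_Xe/rate_CO₂ = √(M_CO₂/M_Xe) = √(44.01/131.29) = √0.3352 = 0.579.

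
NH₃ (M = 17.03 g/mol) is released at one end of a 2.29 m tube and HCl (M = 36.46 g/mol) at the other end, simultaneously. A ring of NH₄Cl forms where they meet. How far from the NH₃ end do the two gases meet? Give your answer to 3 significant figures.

1.36 m

Distances travelled in equal time are proportional to diffusion rates, so d_NH₃/d_HCl = √(M_HCl/M_NH₃) = √(36.46/17.03) = 1.463.
With d_NH₃ + d_HCl = 2.29 m, d_HCl = 2.29/(1 + 1.463) = 0.9297 m.
d_NH₃ = 2.29 − 0.9297 = 1.36 m.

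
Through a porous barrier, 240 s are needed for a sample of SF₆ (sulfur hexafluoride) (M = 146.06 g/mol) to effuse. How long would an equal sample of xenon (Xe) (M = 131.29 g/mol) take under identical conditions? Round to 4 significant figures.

Since effusion rate ∝ 1/√M, t_Xe/t_SF₆ = √(M_Xe/M_SF₆) = √(131.29/146.06) = √0.8989 = 0.9481.
So the time for Xe is 240 × 0.9481 = 227.5 s.

227.5 s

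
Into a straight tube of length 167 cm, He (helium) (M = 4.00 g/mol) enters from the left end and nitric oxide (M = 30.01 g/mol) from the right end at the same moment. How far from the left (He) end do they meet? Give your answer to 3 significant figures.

122 cm

In equal time, each gas travels a distance ∝ its rate ∝ 1/√M, so d_He/d_NO = √(M_NO/M_He) = √(30.01/4.00) = 2.739.
With d_He + d_NO = 167 cm, d_NO = 167/(1 + 2.739) = 44.66 cm.
d_He = 167 − 44.66 = 122 cm.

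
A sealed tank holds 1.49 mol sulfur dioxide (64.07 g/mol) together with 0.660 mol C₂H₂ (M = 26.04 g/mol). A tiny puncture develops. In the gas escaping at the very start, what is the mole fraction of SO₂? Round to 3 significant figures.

Effusion rate of each component ∝ n_i/√M_i (partial pressure × 1/√M).
Mole fraction of SO₂ in the effusate = (n_SO₂/√M_SO₂) / (n_SO₂/√M_SO₂ + n_C₂H₂/√M_C₂H₂)
= (1.49/√64.07) / (1.49/√64.07 + 0.660/√26.04) = 0.1861/(0.1861 + 0.1293) = 0.590.

0.590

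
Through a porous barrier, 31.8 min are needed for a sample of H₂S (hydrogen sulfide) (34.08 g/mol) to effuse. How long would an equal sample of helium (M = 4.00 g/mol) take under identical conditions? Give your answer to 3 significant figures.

10.9 min

By Graham's law, t_He/t_H₂S = √(M_He/M_H₂S) = √(4.00/34.08) = √0.1174 = 0.3426.
So the time for He is 31.8 × 0.3426 = 10.9 min.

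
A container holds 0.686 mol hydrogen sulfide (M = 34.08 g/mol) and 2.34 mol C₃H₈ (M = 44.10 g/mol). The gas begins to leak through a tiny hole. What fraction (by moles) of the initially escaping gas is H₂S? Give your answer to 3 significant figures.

0.250

Effusion rate of each component ∝ n_i/√M_i (partial pressure × 1/√M).
So x_H₂S in the escaping gas = (n_H₂S/√M_H₂S) / Σ(n_i/√M_i)
= (0.686/√34.08) / (0.686/√34.08 + 2.34/√44.10) = 0.1175/(0.1175 + 0.3524) = 0.250.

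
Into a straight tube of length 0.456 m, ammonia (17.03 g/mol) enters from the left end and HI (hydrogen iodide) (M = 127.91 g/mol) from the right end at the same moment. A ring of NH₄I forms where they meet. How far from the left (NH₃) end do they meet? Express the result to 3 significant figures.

0.334 m

Graham's law gives d_NH₃/d_HI = rate_NH₃/rate_HI = √(M_HI/M_NH₃) = √(127.91/17.03) = 2.741.
With d_NH₃ + d_HI = 0.456 m, d_HI = 0.456/(1 + 2.741) = 0.1219 m.
d_NH₃ = 0.456 − 0.1219 = 0.334 m.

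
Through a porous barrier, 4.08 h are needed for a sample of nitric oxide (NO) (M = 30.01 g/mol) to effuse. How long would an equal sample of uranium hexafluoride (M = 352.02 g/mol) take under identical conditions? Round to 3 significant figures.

By Graham's law, t_UF₆/t_NO = √(M_UF₆/M_NO) = √(352.02/30.01) = √11.73 = 3.425.
So the time for UF₆ is 4.08 × 3.425 = 14.0 h.

14.0 h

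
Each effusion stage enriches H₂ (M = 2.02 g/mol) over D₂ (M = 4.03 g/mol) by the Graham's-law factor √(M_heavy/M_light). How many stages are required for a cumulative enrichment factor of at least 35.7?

Single-stage factor α = √(4.03/2.02), so ln α = ½ ln(1.99505) = 0.3453.
Need α^N ≥ 35.7 ⇒ N ≥ ln(35.7) / ln α = 3.575 / 0.3453 = 10.35.
Minimum whole number of stages: N = 11.

11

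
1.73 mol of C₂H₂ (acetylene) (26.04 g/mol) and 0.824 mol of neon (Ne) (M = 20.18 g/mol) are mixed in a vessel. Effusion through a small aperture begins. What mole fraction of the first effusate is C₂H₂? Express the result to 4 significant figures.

Rate_i ∝ x_i/√M_i (Graham's law weighted by mole fraction), so the effusate composition follows n_i/√M_i.
So x_C₂H₂ in the escaping gas = (n_C₂H₂/√M_C₂H₂) / Σ(n_i/√M_i)
= (1.73/√26.04) / (1.73/√26.04 + 0.824/√20.18) = 0.3390/(0.3390 + 0.1834) = 0.6489.

0.6489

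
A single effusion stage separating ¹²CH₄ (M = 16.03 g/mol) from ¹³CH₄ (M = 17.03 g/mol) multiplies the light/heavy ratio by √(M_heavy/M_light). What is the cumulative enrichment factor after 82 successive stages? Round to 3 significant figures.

12.0

After 82 stages the ratio has grown by (√(17.03/16.03))^82 = (17.03/16.03)^(82/2).
= 1.06238^41 = 12.0.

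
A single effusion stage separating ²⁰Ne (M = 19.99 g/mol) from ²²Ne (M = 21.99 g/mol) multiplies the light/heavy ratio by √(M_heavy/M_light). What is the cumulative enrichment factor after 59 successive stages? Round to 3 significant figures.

Each stage multiplies the ratio by α = √(21.99/19.99), so after 59 stages the overall factor is α^59 = (21.99/19.99)^(59/2).
= 1.10005^(59/2) = 16.7.

16.7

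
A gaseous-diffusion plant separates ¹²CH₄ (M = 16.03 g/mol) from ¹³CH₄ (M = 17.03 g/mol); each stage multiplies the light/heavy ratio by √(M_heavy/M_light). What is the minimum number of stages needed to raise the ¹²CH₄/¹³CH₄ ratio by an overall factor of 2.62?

With α = √(17.03/16.03) per stage, ln α = ½ ln(1.06238) = 0.03026.
Need α^N ≥ 2.62 ⇒ N ≥ ln(2.62) / ln α = 0.9632 / 0.03026 = 31.83.
Rounding up, N = 32 stages.

32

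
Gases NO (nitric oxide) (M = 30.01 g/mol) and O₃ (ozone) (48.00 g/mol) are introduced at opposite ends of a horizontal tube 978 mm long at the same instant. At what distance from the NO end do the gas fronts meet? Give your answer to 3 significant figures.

In equal time, each gas travels a distance ∝ its rate ∝ 1/√M, so d_NO/d_O₃ = √(M_O₃/M_NO) = √(48.00/30.01) = 1.265.
With d_NO + d_O₃ = 978 mm, d_O₃ = 978/(1 + 1.265) = 431.8 mm.
d_NO = 978 − 431.8 = 546 mm.

546 mm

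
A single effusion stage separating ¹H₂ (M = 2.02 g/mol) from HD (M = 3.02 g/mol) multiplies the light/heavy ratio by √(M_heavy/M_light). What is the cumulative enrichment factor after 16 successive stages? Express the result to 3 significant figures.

25.0

After 16 stages the ratio has grown by (√(3.02/2.02))^16 = (3.02/2.02)^(16/2).
= 1.49505^8 = 25.0.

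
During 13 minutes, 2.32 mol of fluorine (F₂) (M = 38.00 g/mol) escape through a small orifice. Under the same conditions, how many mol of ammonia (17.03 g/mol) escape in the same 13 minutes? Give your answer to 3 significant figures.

Graham's law gives rate_NH₃/rate_F₂ = √(M_F₂/M_NH₃) = √(38.00/17.03) = √2.231 = 1.494.
So the amount for NH₃ is 2.32 × 1.494 = 3.47 mol.

3.47 mol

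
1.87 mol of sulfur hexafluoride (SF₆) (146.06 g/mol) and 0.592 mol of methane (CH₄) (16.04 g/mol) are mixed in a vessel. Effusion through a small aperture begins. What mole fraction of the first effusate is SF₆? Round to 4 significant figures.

0.5114

The effusion rate of species i is ∝ p_i/√M_i ∝ n_i/√M_i.
x_SF₆(eff) = (n_SF₆/√M_SF₆) / (n_SF₆/√M_SF₆ + n_CH₄/√M_CH₄)
= (1.87/√146.06) / (1.87/√146.06 + 0.592/√16.04) = 0.1547/(0.1547 + 0.1478) = 0.5114.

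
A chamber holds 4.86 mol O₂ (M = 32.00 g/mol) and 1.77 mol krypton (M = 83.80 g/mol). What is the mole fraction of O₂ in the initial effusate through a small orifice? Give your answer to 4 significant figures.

0.8163

Effusion rate of each component ∝ n_i/√M_i (partial pressure × 1/√M).
x_O₂(eff) = (n_O₂/√M_O₂) / (n_O₂/√M_O₂ + n_Kr/√M_Kr)
= (4.86/√32.00) / (4.86/√32.00 + 1.77/√83.80) = 0.8591/(0.8591 + 0.1934) = 0.8163.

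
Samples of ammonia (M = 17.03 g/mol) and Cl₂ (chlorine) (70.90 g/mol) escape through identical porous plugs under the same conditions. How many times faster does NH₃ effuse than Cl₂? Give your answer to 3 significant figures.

Since effusion rate ∝ 1/√M, rate_NH₃/rate_Cl₂ = √(M_Cl₂/M_NH₃) = √(70.90/17.03) = √4.163 = 2.04.

2.04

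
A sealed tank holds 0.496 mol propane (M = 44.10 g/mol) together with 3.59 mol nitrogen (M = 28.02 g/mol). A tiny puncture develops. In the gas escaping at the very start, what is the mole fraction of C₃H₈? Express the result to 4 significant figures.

The effusion rate of species i is ∝ p_i/√M_i ∝ n_i/√M_i.
Mole fraction of C₃H₈ in the effusate = (n_C₃H₈/√M_C₃H₈) / (n_C₃H₈/√M_C₃H₈ + n_N₂/√M_N₂)
= (0.496/√44.10) / (0.496/√44.10 + 3.59/√28.02) = 0.07469/(0.07469 + 0.6782) = 0.09920.

0.09920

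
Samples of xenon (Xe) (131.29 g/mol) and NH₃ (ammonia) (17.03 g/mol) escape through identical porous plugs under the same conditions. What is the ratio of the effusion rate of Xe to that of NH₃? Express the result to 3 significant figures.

0.360

Since effusion rate ∝ 1/√M, rate_Xe/rate_NH₃ = √(M_NH₃/M_Xe) = √(17.03/131.29) = √0.1297 = 0.360.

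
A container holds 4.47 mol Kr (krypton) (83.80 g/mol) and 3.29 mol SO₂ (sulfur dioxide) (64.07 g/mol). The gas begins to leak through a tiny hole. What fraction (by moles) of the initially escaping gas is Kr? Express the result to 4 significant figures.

0.5430

Effusion rate of each component ∝ n_i/√M_i (partial pressure × 1/√M).
So x_Kr in the escaping gas = (n_Kr/√M_Kr) / Σ(n_i/√M_i)
= (4.47/√83.80) / (4.47/√83.80 + 3.29/√64.07) = 0.4883/(0.4883 + 0.4110) = 0.5430.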